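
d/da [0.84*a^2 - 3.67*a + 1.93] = 1.68*a - 3.67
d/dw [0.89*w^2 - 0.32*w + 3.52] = 1.78*w - 0.32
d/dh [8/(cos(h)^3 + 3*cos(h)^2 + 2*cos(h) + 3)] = 8*(3*cos(h)^2 + 6*cos(h) + 2)*sin(h)/(cos(h)^3 + 3*cos(h)^2 + 2*cos(h) + 3)^2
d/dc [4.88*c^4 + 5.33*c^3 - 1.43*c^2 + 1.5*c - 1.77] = 19.52*c^3 + 15.99*c^2 - 2.86*c + 1.5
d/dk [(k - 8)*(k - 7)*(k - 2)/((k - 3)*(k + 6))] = (k^4 + 6*k^3 - 191*k^2 + 836*k - 1212)/(k^4 + 6*k^3 - 27*k^2 - 108*k + 324)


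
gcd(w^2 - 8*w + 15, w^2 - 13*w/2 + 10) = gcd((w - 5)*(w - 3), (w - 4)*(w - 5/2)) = 1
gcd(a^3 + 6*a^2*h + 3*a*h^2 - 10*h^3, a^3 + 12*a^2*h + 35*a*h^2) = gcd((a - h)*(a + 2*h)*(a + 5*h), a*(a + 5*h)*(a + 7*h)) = a + 5*h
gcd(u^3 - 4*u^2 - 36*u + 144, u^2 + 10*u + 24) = u + 6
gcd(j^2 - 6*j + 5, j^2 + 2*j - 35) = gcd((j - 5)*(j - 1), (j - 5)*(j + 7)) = j - 5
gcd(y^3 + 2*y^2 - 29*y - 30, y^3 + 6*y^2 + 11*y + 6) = y + 1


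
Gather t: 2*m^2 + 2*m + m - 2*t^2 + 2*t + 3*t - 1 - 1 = 2*m^2 + 3*m - 2*t^2 + 5*t - 2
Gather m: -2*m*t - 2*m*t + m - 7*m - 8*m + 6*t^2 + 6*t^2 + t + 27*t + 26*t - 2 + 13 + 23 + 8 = m*(-4*t - 14) + 12*t^2 + 54*t + 42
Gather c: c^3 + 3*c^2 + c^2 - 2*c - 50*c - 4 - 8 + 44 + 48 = c^3 + 4*c^2 - 52*c + 80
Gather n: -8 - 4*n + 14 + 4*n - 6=0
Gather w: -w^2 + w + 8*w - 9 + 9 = -w^2 + 9*w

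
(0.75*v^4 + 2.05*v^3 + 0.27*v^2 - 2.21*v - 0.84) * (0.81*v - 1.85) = 0.6075*v^5 + 0.273*v^4 - 3.5738*v^3 - 2.2896*v^2 + 3.4081*v + 1.554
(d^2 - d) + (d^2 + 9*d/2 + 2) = 2*d^2 + 7*d/2 + 2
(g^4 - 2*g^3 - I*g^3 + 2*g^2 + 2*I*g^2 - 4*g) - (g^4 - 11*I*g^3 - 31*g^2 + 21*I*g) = -2*g^3 + 10*I*g^3 + 33*g^2 + 2*I*g^2 - 4*g - 21*I*g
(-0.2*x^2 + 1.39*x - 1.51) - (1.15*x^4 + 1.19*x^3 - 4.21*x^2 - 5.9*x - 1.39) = -1.15*x^4 - 1.19*x^3 + 4.01*x^2 + 7.29*x - 0.12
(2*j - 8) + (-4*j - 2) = -2*j - 10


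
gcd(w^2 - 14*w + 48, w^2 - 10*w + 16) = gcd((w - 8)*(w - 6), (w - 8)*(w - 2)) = w - 8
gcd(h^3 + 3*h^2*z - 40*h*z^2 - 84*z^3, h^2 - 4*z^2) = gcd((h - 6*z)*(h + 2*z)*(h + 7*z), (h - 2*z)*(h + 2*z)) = h + 2*z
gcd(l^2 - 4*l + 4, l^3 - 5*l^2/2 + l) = l - 2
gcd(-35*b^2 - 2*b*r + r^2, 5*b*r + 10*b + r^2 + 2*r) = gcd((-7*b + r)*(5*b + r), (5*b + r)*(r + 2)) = 5*b + r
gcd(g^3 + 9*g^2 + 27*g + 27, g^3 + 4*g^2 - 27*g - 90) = g + 3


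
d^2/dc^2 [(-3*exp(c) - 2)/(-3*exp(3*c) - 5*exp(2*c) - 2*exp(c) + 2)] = (108*exp(6*c) + 297*exp(5*c) + 333*exp(4*c) + 428*exp(3*c) + 348*exp(2*c) + 100*exp(c) + 20)*exp(c)/(27*exp(9*c) + 135*exp(8*c) + 279*exp(7*c) + 251*exp(6*c) + 6*exp(5*c) - 162*exp(4*c) - 76*exp(3*c) + 36*exp(2*c) + 24*exp(c) - 8)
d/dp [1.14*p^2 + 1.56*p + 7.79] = 2.28*p + 1.56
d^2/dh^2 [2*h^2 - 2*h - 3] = 4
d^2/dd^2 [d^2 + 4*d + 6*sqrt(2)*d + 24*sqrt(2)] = 2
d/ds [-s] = -1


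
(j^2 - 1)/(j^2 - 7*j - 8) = (j - 1)/(j - 8)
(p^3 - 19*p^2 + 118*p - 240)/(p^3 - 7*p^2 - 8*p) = (p^2 - 11*p + 30)/(p*(p + 1))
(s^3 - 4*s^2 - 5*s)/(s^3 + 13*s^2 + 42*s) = (s^2 - 4*s - 5)/(s^2 + 13*s + 42)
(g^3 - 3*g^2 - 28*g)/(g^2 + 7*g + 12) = g*(g - 7)/(g + 3)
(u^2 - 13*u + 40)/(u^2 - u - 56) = (u - 5)/(u + 7)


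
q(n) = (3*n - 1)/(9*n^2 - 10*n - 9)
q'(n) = (10 - 18*n)*(3*n - 1)/(9*n^2 - 10*n - 9)^2 + 3/(9*n^2 - 10*n - 9) = (-27*n^2 + 18*n - 37)/(81*n^4 - 180*n^3 - 62*n^2 + 180*n + 81)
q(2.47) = 0.30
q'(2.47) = -0.35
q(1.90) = 1.05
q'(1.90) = -4.97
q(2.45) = 0.31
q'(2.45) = -0.37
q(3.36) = 0.15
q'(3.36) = -0.08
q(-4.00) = -0.07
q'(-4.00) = -0.02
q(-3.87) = -0.08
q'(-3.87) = -0.02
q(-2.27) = -0.13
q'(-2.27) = -0.06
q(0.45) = -0.03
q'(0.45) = -0.25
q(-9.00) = -0.03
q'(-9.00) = 0.00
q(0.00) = 0.11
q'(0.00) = -0.46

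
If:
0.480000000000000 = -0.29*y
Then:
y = -1.66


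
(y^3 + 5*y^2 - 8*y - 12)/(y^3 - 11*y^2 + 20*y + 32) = (y^2 + 4*y - 12)/(y^2 - 12*y + 32)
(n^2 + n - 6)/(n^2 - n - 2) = (n + 3)/(n + 1)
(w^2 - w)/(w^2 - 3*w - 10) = w*(1 - w)/(-w^2 + 3*w + 10)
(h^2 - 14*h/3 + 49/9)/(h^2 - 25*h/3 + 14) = (h - 7/3)/(h - 6)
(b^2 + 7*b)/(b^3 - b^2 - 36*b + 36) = b*(b + 7)/(b^3 - b^2 - 36*b + 36)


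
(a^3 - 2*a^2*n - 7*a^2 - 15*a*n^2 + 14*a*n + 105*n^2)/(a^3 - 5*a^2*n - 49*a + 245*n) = (a + 3*n)/(a + 7)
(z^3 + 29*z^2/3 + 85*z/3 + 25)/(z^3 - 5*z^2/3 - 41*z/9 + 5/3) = 3*(z^2 + 8*z + 15)/(3*z^2 - 10*z + 3)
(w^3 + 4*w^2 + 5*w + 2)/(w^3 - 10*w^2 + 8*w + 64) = (w^2 + 2*w + 1)/(w^2 - 12*w + 32)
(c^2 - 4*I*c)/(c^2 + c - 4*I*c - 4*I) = c/(c + 1)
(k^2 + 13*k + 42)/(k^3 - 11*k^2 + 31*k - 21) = (k^2 + 13*k + 42)/(k^3 - 11*k^2 + 31*k - 21)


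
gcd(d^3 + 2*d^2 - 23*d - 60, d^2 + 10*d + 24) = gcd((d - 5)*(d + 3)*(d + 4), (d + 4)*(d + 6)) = d + 4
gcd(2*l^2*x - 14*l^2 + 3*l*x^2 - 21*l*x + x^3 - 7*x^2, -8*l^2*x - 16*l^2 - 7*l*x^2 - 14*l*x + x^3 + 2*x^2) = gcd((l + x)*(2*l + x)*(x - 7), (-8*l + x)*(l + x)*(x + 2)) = l + x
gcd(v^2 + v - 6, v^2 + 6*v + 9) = v + 3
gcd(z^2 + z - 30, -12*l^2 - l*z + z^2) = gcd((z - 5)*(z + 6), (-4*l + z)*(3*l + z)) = 1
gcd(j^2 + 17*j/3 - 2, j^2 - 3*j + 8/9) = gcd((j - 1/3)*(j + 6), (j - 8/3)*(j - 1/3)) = j - 1/3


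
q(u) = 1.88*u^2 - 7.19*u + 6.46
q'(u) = 3.76*u - 7.19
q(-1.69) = 23.98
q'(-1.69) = -13.54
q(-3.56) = 55.88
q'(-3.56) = -20.58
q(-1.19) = 17.68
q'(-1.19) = -11.66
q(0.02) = 6.32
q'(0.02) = -7.11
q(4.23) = 9.68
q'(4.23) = 8.71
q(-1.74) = 24.66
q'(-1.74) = -13.73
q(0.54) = 3.13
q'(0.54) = -5.16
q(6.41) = 37.62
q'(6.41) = 16.91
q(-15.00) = 537.31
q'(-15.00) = -63.59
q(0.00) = 6.46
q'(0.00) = -7.19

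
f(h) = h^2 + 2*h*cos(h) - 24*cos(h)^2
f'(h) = -2*h*sin(h) + 2*h + 48*sin(h)*cos(h) + 2*cos(h)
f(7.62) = 60.31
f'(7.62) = 11.70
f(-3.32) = -5.69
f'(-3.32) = -15.81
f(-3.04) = -8.46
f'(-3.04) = -3.84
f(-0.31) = -22.26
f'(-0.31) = -12.85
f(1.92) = -0.44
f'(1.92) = -15.88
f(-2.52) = -5.41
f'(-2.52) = 13.12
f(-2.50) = -5.15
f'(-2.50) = 13.42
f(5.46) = 26.14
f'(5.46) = -3.64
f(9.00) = 44.68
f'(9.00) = -9.26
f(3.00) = -20.46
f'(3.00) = -3.53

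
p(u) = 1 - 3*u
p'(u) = -3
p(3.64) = -9.92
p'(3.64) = -3.00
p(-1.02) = 4.06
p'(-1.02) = -3.00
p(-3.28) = 10.84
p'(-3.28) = -3.00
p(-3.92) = 12.76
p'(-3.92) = -3.00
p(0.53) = -0.59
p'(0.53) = -3.00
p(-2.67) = 9.01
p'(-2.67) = -3.00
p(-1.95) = 6.85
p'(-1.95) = -3.00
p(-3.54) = 11.62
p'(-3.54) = -3.00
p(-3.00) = 10.00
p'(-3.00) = -3.00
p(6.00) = -17.00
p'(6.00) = -3.00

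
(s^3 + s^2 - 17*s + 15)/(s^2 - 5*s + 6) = (s^2 + 4*s - 5)/(s - 2)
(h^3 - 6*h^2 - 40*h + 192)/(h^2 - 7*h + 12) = (h^2 - 2*h - 48)/(h - 3)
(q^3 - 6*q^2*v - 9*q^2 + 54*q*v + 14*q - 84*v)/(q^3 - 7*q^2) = 1 - 6*v/q - 2/q + 12*v/q^2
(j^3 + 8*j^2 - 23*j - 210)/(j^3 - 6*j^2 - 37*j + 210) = (j + 7)/(j - 7)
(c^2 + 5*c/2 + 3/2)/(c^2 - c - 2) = (c + 3/2)/(c - 2)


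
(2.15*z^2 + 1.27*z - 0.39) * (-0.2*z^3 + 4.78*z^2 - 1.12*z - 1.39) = -0.43*z^5 + 10.023*z^4 + 3.7406*z^3 - 6.2751*z^2 - 1.3285*z + 0.5421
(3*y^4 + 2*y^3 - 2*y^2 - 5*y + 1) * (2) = 6*y^4 + 4*y^3 - 4*y^2 - 10*y + 2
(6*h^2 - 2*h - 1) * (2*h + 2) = 12*h^3 + 8*h^2 - 6*h - 2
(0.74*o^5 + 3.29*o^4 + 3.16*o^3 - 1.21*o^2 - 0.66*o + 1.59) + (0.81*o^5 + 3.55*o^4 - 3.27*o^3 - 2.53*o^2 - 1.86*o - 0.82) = 1.55*o^5 + 6.84*o^4 - 0.11*o^3 - 3.74*o^2 - 2.52*o + 0.77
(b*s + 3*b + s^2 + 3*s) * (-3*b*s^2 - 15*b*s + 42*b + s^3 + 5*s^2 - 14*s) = -3*b^2*s^3 - 24*b^2*s^2 - 3*b^2*s + 126*b^2 - 2*b*s^4 - 16*b*s^3 - 2*b*s^2 + 84*b*s + s^5 + 8*s^4 + s^3 - 42*s^2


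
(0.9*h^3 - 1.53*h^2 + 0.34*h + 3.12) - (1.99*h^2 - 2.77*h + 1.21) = 0.9*h^3 - 3.52*h^2 + 3.11*h + 1.91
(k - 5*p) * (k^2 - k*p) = k^3 - 6*k^2*p + 5*k*p^2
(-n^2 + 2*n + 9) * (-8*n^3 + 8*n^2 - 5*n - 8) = 8*n^5 - 24*n^4 - 51*n^3 + 70*n^2 - 61*n - 72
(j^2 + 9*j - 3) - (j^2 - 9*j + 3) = 18*j - 6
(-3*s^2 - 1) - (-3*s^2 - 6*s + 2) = 6*s - 3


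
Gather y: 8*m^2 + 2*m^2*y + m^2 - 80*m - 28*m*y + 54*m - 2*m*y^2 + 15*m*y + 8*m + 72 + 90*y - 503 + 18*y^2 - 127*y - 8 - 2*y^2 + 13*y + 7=9*m^2 - 18*m + y^2*(16 - 2*m) + y*(2*m^2 - 13*m - 24) - 432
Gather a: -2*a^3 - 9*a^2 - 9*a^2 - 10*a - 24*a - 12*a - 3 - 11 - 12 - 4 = -2*a^3 - 18*a^2 - 46*a - 30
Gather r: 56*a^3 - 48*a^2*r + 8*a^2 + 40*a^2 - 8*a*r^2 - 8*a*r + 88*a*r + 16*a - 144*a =56*a^3 + 48*a^2 - 8*a*r^2 - 128*a + r*(-48*a^2 + 80*a)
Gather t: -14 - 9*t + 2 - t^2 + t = -t^2 - 8*t - 12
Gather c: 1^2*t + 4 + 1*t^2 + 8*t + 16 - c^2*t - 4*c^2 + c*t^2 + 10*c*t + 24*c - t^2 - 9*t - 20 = c^2*(-t - 4) + c*(t^2 + 10*t + 24)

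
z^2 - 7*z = z*(z - 7)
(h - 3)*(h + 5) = h^2 + 2*h - 15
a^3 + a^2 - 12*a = a*(a - 3)*(a + 4)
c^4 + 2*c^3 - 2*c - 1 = (c - 1)*(c + 1)^3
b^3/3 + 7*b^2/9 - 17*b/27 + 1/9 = (b/3 + 1)*(b - 1/3)^2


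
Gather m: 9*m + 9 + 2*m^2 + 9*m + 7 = 2*m^2 + 18*m + 16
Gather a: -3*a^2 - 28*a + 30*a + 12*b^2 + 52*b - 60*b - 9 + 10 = -3*a^2 + 2*a + 12*b^2 - 8*b + 1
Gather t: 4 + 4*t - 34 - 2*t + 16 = 2*t - 14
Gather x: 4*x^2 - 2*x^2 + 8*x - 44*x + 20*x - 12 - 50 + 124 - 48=2*x^2 - 16*x + 14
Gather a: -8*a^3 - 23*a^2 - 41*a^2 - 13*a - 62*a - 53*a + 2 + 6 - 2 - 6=-8*a^3 - 64*a^2 - 128*a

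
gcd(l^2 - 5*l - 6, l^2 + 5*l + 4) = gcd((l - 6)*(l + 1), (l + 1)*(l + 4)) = l + 1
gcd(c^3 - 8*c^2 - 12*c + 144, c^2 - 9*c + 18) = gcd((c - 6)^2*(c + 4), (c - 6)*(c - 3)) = c - 6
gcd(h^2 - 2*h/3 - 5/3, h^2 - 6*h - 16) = 1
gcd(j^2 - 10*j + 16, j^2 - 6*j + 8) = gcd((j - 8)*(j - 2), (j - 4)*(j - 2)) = j - 2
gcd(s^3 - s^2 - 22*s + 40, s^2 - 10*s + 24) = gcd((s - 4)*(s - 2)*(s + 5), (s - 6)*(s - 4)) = s - 4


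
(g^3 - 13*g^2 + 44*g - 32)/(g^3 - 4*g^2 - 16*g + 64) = (g^2 - 9*g + 8)/(g^2 - 16)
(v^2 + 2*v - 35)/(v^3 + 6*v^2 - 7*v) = (v - 5)/(v*(v - 1))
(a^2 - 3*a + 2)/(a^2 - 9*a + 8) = (a - 2)/(a - 8)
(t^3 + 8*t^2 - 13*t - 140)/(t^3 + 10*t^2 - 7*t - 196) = (t + 5)/(t + 7)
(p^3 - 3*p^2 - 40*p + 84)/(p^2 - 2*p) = p - 1 - 42/p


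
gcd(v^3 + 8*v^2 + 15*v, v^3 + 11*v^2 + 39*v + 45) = v^2 + 8*v + 15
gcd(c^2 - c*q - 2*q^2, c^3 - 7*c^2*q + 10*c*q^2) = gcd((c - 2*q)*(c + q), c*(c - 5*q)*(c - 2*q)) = -c + 2*q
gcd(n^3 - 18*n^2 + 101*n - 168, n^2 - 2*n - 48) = n - 8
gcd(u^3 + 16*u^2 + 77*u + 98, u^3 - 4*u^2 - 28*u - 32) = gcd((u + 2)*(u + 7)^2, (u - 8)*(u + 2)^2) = u + 2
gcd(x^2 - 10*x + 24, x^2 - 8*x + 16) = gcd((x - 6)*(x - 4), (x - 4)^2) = x - 4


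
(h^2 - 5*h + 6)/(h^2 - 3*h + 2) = (h - 3)/(h - 1)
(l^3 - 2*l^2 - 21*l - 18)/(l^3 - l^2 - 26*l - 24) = (l + 3)/(l + 4)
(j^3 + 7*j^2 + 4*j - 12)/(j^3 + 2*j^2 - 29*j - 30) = (j^2 + j - 2)/(j^2 - 4*j - 5)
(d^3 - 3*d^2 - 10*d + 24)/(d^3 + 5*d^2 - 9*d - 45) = (d^2 - 6*d + 8)/(d^2 + 2*d - 15)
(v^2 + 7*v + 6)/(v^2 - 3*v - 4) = (v + 6)/(v - 4)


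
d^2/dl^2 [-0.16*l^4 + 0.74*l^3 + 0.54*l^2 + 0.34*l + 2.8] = -1.92*l^2 + 4.44*l + 1.08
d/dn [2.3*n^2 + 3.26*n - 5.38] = 4.6*n + 3.26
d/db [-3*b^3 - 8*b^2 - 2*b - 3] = -9*b^2 - 16*b - 2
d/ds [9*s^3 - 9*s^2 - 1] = 9*s*(3*s - 2)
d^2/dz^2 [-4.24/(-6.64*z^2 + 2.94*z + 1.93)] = (373.879808*z^2 - 165.543168*z - 4.24*(13.28*z - 2.94)*(26.56*z - 5.88) - 108.672896)/(-6.64*z^2 + 2.94*z + 1.93)^3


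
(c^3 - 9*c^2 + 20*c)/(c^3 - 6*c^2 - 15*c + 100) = c*(c - 4)/(c^2 - c - 20)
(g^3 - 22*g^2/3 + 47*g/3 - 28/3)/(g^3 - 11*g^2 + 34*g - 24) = (g - 7/3)/(g - 6)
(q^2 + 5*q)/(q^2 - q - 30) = q/(q - 6)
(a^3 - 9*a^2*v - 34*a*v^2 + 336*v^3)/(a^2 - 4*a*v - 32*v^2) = (a^2 - a*v - 42*v^2)/(a + 4*v)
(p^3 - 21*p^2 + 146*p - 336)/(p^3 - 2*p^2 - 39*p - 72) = (p^2 - 13*p + 42)/(p^2 + 6*p + 9)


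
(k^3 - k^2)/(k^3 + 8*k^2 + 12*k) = k*(k - 1)/(k^2 + 8*k + 12)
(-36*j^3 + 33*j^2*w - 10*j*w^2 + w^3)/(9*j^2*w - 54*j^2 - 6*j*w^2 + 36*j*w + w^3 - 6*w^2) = (-4*j + w)/(w - 6)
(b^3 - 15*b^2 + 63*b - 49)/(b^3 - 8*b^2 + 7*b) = (b - 7)/b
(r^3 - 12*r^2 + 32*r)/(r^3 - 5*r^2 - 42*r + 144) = r*(r - 4)/(r^2 + 3*r - 18)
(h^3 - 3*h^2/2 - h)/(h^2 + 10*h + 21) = h*(2*h^2 - 3*h - 2)/(2*(h^2 + 10*h + 21))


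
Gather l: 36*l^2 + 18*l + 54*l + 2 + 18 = 36*l^2 + 72*l + 20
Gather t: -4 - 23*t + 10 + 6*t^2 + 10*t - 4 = 6*t^2 - 13*t + 2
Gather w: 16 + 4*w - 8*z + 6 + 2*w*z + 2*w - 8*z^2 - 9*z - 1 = w*(2*z + 6) - 8*z^2 - 17*z + 21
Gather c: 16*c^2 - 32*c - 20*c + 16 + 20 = 16*c^2 - 52*c + 36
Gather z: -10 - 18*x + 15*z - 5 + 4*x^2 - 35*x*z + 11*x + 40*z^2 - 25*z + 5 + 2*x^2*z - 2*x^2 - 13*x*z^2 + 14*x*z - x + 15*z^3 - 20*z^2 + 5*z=2*x^2 - 8*x + 15*z^3 + z^2*(20 - 13*x) + z*(2*x^2 - 21*x - 5) - 10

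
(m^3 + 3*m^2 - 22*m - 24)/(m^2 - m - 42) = (m^2 - 3*m - 4)/(m - 7)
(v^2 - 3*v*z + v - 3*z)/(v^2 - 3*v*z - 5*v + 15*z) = (v + 1)/(v - 5)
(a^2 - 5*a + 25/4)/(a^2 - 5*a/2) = (a - 5/2)/a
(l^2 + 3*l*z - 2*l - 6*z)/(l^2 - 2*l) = (l + 3*z)/l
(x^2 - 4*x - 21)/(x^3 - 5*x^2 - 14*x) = (x + 3)/(x*(x + 2))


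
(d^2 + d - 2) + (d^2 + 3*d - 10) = 2*d^2 + 4*d - 12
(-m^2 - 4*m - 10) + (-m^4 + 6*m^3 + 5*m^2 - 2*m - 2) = -m^4 + 6*m^3 + 4*m^2 - 6*m - 12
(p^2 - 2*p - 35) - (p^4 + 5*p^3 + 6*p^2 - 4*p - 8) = -p^4 - 5*p^3 - 5*p^2 + 2*p - 27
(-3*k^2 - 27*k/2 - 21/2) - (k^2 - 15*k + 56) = -4*k^2 + 3*k/2 - 133/2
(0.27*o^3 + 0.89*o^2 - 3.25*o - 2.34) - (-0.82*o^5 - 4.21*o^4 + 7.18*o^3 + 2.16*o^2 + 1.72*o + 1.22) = 0.82*o^5 + 4.21*o^4 - 6.91*o^3 - 1.27*o^2 - 4.97*o - 3.56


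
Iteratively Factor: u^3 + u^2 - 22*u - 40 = (u + 4)*(u^2 - 3*u - 10) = (u - 5)*(u + 4)*(u + 2)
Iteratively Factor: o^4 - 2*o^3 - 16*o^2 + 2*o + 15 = (o - 5)*(o^3 + 3*o^2 - o - 3) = (o - 5)*(o + 3)*(o^2 - 1) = (o - 5)*(o - 1)*(o + 3)*(o + 1)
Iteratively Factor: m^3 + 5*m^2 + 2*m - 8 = (m + 2)*(m^2 + 3*m - 4) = (m - 1)*(m + 2)*(m + 4)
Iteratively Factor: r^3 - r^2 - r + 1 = (r - 1)*(r^2 - 1) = (r - 1)^2*(r + 1)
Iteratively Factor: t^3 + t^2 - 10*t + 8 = (t - 1)*(t^2 + 2*t - 8) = (t - 1)*(t + 4)*(t - 2)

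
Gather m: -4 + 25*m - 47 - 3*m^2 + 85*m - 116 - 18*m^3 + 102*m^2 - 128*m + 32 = -18*m^3 + 99*m^2 - 18*m - 135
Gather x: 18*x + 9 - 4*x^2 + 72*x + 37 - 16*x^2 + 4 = -20*x^2 + 90*x + 50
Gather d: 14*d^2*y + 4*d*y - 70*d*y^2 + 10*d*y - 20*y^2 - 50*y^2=14*d^2*y + d*(-70*y^2 + 14*y) - 70*y^2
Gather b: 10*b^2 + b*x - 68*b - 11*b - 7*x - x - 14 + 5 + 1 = 10*b^2 + b*(x - 79) - 8*x - 8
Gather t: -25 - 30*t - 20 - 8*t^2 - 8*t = -8*t^2 - 38*t - 45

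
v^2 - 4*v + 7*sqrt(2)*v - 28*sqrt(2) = (v - 4)*(v + 7*sqrt(2))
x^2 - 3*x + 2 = (x - 2)*(x - 1)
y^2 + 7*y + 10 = (y + 2)*(y + 5)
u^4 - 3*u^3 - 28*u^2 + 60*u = u*(u - 6)*(u - 2)*(u + 5)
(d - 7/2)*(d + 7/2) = d^2 - 49/4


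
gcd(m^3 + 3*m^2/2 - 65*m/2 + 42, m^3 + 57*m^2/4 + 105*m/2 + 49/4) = m + 7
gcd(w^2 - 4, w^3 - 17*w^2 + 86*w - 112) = w - 2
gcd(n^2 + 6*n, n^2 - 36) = n + 6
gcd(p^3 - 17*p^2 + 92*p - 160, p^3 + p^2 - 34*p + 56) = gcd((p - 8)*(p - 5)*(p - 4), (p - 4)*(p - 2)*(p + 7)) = p - 4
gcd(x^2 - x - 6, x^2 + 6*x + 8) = x + 2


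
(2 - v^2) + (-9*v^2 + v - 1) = -10*v^2 + v + 1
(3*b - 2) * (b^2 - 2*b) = 3*b^3 - 8*b^2 + 4*b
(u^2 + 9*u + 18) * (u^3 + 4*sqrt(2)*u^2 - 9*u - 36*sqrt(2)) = u^5 + 4*sqrt(2)*u^4 + 9*u^4 + 9*u^3 + 36*sqrt(2)*u^3 - 81*u^2 + 36*sqrt(2)*u^2 - 324*sqrt(2)*u - 162*u - 648*sqrt(2)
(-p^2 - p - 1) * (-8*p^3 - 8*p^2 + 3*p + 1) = 8*p^5 + 16*p^4 + 13*p^3 + 4*p^2 - 4*p - 1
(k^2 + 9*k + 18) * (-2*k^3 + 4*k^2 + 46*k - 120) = -2*k^5 - 14*k^4 + 46*k^3 + 366*k^2 - 252*k - 2160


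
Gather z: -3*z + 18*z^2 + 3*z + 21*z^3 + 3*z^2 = 21*z^3 + 21*z^2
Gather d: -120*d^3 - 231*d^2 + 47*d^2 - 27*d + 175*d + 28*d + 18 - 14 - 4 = -120*d^3 - 184*d^2 + 176*d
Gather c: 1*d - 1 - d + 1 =0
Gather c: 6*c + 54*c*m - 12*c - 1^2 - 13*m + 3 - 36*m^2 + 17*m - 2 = c*(54*m - 6) - 36*m^2 + 4*m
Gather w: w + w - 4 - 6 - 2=2*w - 12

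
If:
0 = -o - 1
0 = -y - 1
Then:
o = -1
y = -1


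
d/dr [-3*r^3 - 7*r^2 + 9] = r*(-9*r - 14)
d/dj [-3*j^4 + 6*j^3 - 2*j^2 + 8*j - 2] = -12*j^3 + 18*j^2 - 4*j + 8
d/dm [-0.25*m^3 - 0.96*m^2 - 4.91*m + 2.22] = -0.75*m^2 - 1.92*m - 4.91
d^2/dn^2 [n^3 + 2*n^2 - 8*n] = 6*n + 4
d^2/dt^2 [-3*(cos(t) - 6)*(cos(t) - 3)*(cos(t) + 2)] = 9*cos(t)/4 - 42*cos(2*t) + 27*cos(3*t)/4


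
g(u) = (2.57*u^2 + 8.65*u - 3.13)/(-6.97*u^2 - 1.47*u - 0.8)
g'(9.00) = 0.01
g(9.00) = -0.49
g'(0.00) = -18.00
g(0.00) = 3.91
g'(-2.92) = 0.19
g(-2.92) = 0.12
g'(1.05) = 0.01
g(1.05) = -0.88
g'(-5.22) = 0.05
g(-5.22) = -0.12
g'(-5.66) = 0.04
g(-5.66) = -0.14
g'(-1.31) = 1.26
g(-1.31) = 0.93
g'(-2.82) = 0.21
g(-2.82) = 0.14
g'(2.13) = 0.11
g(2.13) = -0.76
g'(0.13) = -13.64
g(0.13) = 1.77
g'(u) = (5.14*u + 8.65)/(-6.97*u^2 - 1.47*u - 0.8) + (13.94*u + 1.47)*(2.57*u^2 + 8.65*u - 3.13)/(-6.97*u^2 - 1.47*u - 0.8)^2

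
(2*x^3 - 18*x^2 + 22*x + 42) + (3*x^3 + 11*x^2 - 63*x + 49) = 5*x^3 - 7*x^2 - 41*x + 91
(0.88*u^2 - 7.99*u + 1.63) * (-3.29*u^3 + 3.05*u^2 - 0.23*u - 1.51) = -2.8952*u^5 + 28.9711*u^4 - 29.9346*u^3 + 5.4804*u^2 + 11.69*u - 2.4613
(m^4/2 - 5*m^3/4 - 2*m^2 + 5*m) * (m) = m^5/2 - 5*m^4/4 - 2*m^3 + 5*m^2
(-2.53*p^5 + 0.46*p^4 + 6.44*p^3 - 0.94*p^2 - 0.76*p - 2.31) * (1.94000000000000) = -4.9082*p^5 + 0.8924*p^4 + 12.4936*p^3 - 1.8236*p^2 - 1.4744*p - 4.4814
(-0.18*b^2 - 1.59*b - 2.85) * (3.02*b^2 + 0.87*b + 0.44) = -0.5436*b^4 - 4.9584*b^3 - 10.0695*b^2 - 3.1791*b - 1.254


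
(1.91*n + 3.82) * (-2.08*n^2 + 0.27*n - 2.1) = -3.9728*n^3 - 7.4299*n^2 - 2.9796*n - 8.022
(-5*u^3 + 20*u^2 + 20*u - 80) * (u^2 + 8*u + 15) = -5*u^5 - 20*u^4 + 105*u^3 + 380*u^2 - 340*u - 1200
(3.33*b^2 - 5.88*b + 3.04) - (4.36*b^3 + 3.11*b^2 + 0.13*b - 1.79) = -4.36*b^3 + 0.22*b^2 - 6.01*b + 4.83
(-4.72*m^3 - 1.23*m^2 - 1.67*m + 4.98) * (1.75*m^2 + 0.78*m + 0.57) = -8.26*m^5 - 5.8341*m^4 - 6.5723*m^3 + 6.7113*m^2 + 2.9325*m + 2.8386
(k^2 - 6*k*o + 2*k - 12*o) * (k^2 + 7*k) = k^4 - 6*k^3*o + 9*k^3 - 54*k^2*o + 14*k^2 - 84*k*o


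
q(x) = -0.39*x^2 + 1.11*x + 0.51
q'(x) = 1.11 - 0.78*x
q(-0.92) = -0.84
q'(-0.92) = 1.83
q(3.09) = 0.22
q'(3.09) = -1.30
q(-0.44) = -0.05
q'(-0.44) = 1.45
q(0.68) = 1.08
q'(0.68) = 0.58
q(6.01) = -6.91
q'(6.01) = -3.58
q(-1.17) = -1.32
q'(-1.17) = 2.02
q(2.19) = 1.07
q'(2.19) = -0.60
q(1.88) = 1.22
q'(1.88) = -0.36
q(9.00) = -21.09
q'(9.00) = -5.91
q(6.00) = -6.87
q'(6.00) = -3.57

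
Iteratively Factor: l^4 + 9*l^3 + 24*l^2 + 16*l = (l)*(l^3 + 9*l^2 + 24*l + 16) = l*(l + 1)*(l^2 + 8*l + 16) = l*(l + 1)*(l + 4)*(l + 4)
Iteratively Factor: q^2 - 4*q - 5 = (q - 5)*(q + 1)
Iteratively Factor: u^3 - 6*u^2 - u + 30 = (u + 2)*(u^2 - 8*u + 15) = (u - 3)*(u + 2)*(u - 5)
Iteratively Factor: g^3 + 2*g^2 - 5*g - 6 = (g - 2)*(g^2 + 4*g + 3) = (g - 2)*(g + 3)*(g + 1)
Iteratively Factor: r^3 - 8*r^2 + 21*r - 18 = (r - 3)*(r^2 - 5*r + 6) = (r - 3)*(r - 2)*(r - 3)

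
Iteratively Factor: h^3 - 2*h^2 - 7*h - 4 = (h + 1)*(h^2 - 3*h - 4) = (h + 1)^2*(h - 4)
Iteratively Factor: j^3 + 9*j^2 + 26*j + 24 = (j + 4)*(j^2 + 5*j + 6) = (j + 3)*(j + 4)*(j + 2)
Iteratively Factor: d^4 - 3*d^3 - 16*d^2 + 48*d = (d - 3)*(d^3 - 16*d) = (d - 4)*(d - 3)*(d^2 + 4*d) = d*(d - 4)*(d - 3)*(d + 4)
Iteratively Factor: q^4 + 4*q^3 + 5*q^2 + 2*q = (q + 1)*(q^3 + 3*q^2 + 2*q) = q*(q + 1)*(q^2 + 3*q + 2) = q*(q + 1)^2*(q + 2)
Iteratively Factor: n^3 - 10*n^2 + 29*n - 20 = (n - 1)*(n^2 - 9*n + 20) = (n - 5)*(n - 1)*(n - 4)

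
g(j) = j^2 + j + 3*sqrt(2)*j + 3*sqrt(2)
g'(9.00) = 23.24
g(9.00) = 132.43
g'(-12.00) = -18.76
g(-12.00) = 85.33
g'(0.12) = 5.48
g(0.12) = 4.89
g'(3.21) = 11.66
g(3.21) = 31.38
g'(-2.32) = 0.60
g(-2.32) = -2.54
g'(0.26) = 5.76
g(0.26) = 5.67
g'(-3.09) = -0.94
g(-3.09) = -2.41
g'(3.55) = 12.34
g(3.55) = 35.46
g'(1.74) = 8.72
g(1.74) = 16.39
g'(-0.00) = 5.24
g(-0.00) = 4.24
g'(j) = 2*j + 1 + 3*sqrt(2)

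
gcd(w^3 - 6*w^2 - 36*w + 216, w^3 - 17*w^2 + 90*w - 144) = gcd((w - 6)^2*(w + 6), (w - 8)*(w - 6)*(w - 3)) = w - 6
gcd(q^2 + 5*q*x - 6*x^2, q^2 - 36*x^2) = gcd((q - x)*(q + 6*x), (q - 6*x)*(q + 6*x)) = q + 6*x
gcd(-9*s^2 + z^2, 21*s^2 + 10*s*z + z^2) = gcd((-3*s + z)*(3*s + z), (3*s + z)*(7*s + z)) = 3*s + z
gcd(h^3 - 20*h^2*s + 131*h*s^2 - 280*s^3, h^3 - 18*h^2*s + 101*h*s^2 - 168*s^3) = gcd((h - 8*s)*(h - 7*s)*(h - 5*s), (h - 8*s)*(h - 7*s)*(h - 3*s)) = h^2 - 15*h*s + 56*s^2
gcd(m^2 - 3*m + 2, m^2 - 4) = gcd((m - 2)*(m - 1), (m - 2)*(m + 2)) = m - 2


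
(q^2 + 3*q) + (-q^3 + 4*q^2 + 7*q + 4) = -q^3 + 5*q^2 + 10*q + 4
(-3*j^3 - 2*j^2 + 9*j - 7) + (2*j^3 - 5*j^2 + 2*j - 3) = -j^3 - 7*j^2 + 11*j - 10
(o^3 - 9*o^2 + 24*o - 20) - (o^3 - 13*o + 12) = -9*o^2 + 37*o - 32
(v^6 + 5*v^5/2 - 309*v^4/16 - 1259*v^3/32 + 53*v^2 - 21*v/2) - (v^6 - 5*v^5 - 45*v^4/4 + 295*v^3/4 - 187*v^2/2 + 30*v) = 15*v^5/2 - 129*v^4/16 - 3619*v^3/32 + 293*v^2/2 - 81*v/2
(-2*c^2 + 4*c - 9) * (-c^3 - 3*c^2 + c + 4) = 2*c^5 + 2*c^4 - 5*c^3 + 23*c^2 + 7*c - 36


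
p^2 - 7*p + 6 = (p - 6)*(p - 1)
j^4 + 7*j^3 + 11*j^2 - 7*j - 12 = (j - 1)*(j + 1)*(j + 3)*(j + 4)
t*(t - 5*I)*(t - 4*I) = t^3 - 9*I*t^2 - 20*t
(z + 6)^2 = z^2 + 12*z + 36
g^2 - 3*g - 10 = (g - 5)*(g + 2)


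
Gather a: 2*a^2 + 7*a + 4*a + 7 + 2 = 2*a^2 + 11*a + 9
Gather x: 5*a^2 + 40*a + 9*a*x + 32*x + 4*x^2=5*a^2 + 40*a + 4*x^2 + x*(9*a + 32)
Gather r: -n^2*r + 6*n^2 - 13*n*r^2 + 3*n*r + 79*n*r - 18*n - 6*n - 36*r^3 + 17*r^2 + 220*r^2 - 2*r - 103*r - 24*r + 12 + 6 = 6*n^2 - 24*n - 36*r^3 + r^2*(237 - 13*n) + r*(-n^2 + 82*n - 129) + 18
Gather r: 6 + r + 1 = r + 7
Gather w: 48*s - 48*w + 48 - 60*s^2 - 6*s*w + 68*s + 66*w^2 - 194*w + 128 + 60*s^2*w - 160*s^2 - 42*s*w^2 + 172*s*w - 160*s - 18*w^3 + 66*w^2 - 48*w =-220*s^2 - 44*s - 18*w^3 + w^2*(132 - 42*s) + w*(60*s^2 + 166*s - 290) + 176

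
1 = 1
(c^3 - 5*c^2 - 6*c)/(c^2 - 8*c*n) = (c^2 - 5*c - 6)/(c - 8*n)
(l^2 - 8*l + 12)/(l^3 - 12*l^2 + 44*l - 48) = 1/(l - 4)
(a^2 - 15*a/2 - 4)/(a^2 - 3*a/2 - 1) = (a - 8)/(a - 2)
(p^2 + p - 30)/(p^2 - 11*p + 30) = (p + 6)/(p - 6)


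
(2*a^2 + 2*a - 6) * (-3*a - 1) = -6*a^3 - 8*a^2 + 16*a + 6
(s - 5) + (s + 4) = 2*s - 1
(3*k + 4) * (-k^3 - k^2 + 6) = -3*k^4 - 7*k^3 - 4*k^2 + 18*k + 24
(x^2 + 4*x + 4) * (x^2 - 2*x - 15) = x^4 + 2*x^3 - 19*x^2 - 68*x - 60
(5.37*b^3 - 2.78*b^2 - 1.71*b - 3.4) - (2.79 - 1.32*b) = 5.37*b^3 - 2.78*b^2 - 0.39*b - 6.19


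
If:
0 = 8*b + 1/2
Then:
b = -1/16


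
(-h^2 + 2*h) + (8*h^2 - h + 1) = 7*h^2 + h + 1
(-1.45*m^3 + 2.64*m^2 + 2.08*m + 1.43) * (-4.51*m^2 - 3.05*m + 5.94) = 6.5395*m^5 - 7.4839*m^4 - 26.0458*m^3 + 2.8883*m^2 + 7.9937*m + 8.4942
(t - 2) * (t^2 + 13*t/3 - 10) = t^3 + 7*t^2/3 - 56*t/3 + 20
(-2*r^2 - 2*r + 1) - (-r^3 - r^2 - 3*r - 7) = r^3 - r^2 + r + 8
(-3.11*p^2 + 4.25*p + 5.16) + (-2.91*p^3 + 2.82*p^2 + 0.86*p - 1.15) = -2.91*p^3 - 0.29*p^2 + 5.11*p + 4.01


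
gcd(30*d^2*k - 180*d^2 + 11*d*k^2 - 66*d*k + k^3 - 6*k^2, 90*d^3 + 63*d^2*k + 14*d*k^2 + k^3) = 30*d^2 + 11*d*k + k^2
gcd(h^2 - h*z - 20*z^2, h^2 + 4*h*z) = h + 4*z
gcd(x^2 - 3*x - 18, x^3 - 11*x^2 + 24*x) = 1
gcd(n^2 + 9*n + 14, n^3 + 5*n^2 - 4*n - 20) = n + 2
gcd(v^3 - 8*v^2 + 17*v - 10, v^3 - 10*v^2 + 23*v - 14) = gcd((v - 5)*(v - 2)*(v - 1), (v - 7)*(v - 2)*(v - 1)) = v^2 - 3*v + 2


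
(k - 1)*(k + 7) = k^2 + 6*k - 7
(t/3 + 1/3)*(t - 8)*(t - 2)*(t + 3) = t^4/3 - 2*t^3 - 7*t^2 + 34*t/3 + 16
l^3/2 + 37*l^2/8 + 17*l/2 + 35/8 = (l/2 + 1/2)*(l + 5/4)*(l + 7)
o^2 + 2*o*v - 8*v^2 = (o - 2*v)*(o + 4*v)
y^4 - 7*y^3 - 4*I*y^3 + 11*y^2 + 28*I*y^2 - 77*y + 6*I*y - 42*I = (y - 7)*(y - 6*I)*(y + I)^2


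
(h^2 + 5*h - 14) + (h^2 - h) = 2*h^2 + 4*h - 14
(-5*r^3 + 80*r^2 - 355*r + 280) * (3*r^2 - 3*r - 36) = -15*r^5 + 255*r^4 - 1125*r^3 - 975*r^2 + 11940*r - 10080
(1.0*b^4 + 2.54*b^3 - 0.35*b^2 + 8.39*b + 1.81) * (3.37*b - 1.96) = 3.37*b^5 + 6.5998*b^4 - 6.1579*b^3 + 28.9603*b^2 - 10.3447*b - 3.5476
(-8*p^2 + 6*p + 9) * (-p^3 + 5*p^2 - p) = 8*p^5 - 46*p^4 + 29*p^3 + 39*p^2 - 9*p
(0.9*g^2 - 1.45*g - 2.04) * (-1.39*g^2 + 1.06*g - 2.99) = -1.251*g^4 + 2.9695*g^3 - 1.3924*g^2 + 2.1731*g + 6.0996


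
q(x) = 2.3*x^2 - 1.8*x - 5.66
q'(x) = 4.6*x - 1.8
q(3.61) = 17.82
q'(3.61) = 14.81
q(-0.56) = -3.93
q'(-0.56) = -4.38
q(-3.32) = 25.67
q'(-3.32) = -17.07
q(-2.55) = 13.89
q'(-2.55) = -13.53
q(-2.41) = 12.04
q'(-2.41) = -12.89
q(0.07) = -5.77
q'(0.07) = -1.48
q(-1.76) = 4.63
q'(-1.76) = -9.90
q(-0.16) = -5.31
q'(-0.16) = -2.54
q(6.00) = 66.34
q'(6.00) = 25.80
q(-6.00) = 87.94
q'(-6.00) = -29.40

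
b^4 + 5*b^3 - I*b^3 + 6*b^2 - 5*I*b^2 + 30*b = b*(b + 5)*(b - 3*I)*(b + 2*I)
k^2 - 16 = (k - 4)*(k + 4)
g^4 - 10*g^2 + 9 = (g - 3)*(g - 1)*(g + 1)*(g + 3)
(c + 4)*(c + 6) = c^2 + 10*c + 24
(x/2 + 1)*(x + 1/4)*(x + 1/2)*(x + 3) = x^4/2 + 23*x^3/8 + 79*x^2/16 + 41*x/16 + 3/8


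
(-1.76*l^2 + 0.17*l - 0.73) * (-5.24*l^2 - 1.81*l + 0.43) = 9.2224*l^4 + 2.2948*l^3 + 2.7607*l^2 + 1.3944*l - 0.3139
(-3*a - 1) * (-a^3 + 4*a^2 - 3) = 3*a^4 - 11*a^3 - 4*a^2 + 9*a + 3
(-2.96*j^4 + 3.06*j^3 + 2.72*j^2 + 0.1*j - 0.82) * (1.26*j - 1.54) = -3.7296*j^5 + 8.414*j^4 - 1.2852*j^3 - 4.0628*j^2 - 1.1872*j + 1.2628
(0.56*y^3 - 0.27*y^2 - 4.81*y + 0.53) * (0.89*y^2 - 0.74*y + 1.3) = 0.4984*y^5 - 0.6547*y^4 - 3.3531*y^3 + 3.6801*y^2 - 6.6452*y + 0.689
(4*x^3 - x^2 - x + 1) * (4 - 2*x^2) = -8*x^5 + 2*x^4 + 18*x^3 - 6*x^2 - 4*x + 4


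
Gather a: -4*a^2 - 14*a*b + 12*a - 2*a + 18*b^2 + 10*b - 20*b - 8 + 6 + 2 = -4*a^2 + a*(10 - 14*b) + 18*b^2 - 10*b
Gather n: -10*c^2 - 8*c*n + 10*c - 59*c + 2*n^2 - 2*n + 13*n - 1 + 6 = -10*c^2 - 49*c + 2*n^2 + n*(11 - 8*c) + 5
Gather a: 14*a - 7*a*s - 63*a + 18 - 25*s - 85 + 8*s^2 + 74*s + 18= a*(-7*s - 49) + 8*s^2 + 49*s - 49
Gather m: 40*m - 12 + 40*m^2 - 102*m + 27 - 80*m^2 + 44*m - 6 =-40*m^2 - 18*m + 9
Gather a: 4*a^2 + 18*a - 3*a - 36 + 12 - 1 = 4*a^2 + 15*a - 25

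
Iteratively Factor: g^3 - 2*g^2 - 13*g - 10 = (g + 2)*(g^2 - 4*g - 5) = (g + 1)*(g + 2)*(g - 5)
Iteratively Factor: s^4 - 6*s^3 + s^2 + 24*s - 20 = (s - 5)*(s^3 - s^2 - 4*s + 4) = (s - 5)*(s + 2)*(s^2 - 3*s + 2) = (s - 5)*(s - 2)*(s + 2)*(s - 1)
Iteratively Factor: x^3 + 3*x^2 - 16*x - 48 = (x - 4)*(x^2 + 7*x + 12) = (x - 4)*(x + 4)*(x + 3)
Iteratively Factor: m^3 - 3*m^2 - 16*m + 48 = (m - 4)*(m^2 + m - 12) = (m - 4)*(m + 4)*(m - 3)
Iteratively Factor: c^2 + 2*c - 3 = (c + 3)*(c - 1)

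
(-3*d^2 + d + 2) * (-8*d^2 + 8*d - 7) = 24*d^4 - 32*d^3 + 13*d^2 + 9*d - 14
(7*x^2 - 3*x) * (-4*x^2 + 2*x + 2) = -28*x^4 + 26*x^3 + 8*x^2 - 6*x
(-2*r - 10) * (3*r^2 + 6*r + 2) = -6*r^3 - 42*r^2 - 64*r - 20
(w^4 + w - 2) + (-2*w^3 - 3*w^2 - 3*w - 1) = w^4 - 2*w^3 - 3*w^2 - 2*w - 3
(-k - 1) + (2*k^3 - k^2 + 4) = 2*k^3 - k^2 - k + 3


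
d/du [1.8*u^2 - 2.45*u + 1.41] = 3.6*u - 2.45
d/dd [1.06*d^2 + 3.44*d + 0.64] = 2.12*d + 3.44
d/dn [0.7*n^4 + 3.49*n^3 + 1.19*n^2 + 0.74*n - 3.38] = 2.8*n^3 + 10.47*n^2 + 2.38*n + 0.74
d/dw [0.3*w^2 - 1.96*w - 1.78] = 0.6*w - 1.96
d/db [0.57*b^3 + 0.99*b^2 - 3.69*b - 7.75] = 1.71*b^2 + 1.98*b - 3.69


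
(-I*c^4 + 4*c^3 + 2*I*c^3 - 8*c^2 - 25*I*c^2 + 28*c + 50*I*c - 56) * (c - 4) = -I*c^5 + 4*c^4 + 6*I*c^4 - 24*c^3 - 33*I*c^3 + 60*c^2 + 150*I*c^2 - 168*c - 200*I*c + 224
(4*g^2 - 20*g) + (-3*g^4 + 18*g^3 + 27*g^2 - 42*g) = -3*g^4 + 18*g^3 + 31*g^2 - 62*g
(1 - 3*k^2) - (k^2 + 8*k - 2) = -4*k^2 - 8*k + 3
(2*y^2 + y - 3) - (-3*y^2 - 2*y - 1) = 5*y^2 + 3*y - 2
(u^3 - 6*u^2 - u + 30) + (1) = u^3 - 6*u^2 - u + 31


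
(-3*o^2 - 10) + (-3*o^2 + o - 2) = -6*o^2 + o - 12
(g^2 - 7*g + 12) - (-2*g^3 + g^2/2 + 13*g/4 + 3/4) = 2*g^3 + g^2/2 - 41*g/4 + 45/4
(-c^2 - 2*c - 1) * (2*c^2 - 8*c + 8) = -2*c^4 + 4*c^3 + 6*c^2 - 8*c - 8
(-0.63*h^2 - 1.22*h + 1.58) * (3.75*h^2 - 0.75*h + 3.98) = -2.3625*h^4 - 4.1025*h^3 + 4.3326*h^2 - 6.0406*h + 6.2884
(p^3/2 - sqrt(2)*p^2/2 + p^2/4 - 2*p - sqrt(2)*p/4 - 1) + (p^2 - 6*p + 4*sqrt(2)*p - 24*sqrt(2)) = p^3/2 - sqrt(2)*p^2/2 + 5*p^2/4 - 8*p + 15*sqrt(2)*p/4 - 24*sqrt(2) - 1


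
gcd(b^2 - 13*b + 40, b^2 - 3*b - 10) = b - 5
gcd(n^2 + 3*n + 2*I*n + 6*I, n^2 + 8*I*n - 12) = n + 2*I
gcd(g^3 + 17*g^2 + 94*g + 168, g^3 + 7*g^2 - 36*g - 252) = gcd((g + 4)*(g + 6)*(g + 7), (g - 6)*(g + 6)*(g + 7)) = g^2 + 13*g + 42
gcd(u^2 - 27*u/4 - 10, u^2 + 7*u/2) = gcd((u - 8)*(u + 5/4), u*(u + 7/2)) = 1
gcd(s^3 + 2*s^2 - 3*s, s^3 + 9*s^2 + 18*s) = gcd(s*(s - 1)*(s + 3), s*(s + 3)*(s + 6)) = s^2 + 3*s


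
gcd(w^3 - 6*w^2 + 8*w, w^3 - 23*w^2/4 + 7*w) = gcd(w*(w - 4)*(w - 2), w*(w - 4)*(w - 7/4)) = w^2 - 4*w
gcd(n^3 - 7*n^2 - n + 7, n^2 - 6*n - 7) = n^2 - 6*n - 7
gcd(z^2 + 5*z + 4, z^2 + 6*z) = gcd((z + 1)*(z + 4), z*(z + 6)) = 1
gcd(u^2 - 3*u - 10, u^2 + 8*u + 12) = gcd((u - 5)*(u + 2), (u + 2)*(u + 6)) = u + 2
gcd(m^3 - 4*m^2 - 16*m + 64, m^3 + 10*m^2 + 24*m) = m + 4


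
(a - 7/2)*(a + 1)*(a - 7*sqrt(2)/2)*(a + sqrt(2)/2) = a^4 - 3*sqrt(2)*a^3 - 5*a^3/2 - 7*a^2 + 15*sqrt(2)*a^2/2 + 35*a/4 + 21*sqrt(2)*a/2 + 49/4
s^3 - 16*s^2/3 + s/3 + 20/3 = (s - 5)*(s - 4/3)*(s + 1)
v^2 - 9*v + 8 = (v - 8)*(v - 1)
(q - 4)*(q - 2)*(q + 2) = q^3 - 4*q^2 - 4*q + 16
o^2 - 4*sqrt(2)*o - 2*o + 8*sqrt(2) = (o - 2)*(o - 4*sqrt(2))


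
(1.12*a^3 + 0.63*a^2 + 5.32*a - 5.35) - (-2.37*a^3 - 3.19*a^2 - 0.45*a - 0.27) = 3.49*a^3 + 3.82*a^2 + 5.77*a - 5.08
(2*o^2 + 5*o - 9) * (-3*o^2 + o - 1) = -6*o^4 - 13*o^3 + 30*o^2 - 14*o + 9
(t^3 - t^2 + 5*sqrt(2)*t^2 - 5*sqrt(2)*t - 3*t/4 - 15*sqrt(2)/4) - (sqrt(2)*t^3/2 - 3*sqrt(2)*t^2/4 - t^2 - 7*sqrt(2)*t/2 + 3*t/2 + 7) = -sqrt(2)*t^3/2 + t^3 + 23*sqrt(2)*t^2/4 - 9*t/4 - 3*sqrt(2)*t/2 - 7 - 15*sqrt(2)/4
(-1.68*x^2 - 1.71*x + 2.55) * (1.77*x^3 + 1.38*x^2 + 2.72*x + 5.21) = -2.9736*x^5 - 5.3451*x^4 - 2.4159*x^3 - 9.885*x^2 - 1.9731*x + 13.2855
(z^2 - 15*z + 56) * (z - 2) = z^3 - 17*z^2 + 86*z - 112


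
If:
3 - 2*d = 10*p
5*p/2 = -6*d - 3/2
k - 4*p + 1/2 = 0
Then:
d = -9/22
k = 113/110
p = 21/55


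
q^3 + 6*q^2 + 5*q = q*(q + 1)*(q + 5)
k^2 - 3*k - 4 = (k - 4)*(k + 1)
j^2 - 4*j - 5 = (j - 5)*(j + 1)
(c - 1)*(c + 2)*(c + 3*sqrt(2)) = c^3 + c^2 + 3*sqrt(2)*c^2 - 2*c + 3*sqrt(2)*c - 6*sqrt(2)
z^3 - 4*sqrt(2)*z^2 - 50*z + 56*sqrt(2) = (z - 7*sqrt(2))*(z - sqrt(2))*(z + 4*sqrt(2))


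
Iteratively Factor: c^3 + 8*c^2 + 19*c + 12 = (c + 3)*(c^2 + 5*c + 4) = (c + 3)*(c + 4)*(c + 1)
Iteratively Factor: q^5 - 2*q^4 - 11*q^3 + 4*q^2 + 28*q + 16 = (q - 4)*(q^4 + 2*q^3 - 3*q^2 - 8*q - 4) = (q - 4)*(q + 1)*(q^3 + q^2 - 4*q - 4) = (q - 4)*(q + 1)*(q + 2)*(q^2 - q - 2) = (q - 4)*(q + 1)^2*(q + 2)*(q - 2)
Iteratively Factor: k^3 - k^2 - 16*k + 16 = (k - 1)*(k^2 - 16) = (k - 4)*(k - 1)*(k + 4)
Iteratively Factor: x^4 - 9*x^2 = (x)*(x^3 - 9*x) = x^2*(x^2 - 9) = x^2*(x + 3)*(x - 3)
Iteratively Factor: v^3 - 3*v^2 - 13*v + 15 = (v + 3)*(v^2 - 6*v + 5) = (v - 5)*(v + 3)*(v - 1)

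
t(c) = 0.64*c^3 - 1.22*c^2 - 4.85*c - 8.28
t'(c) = 1.92*c^2 - 2.44*c - 4.85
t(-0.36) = -6.72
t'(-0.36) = -3.72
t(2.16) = -18.00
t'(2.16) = -1.16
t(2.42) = -18.09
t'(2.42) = 0.49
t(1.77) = -17.14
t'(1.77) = -3.15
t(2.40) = -18.10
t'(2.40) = 0.35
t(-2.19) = -10.23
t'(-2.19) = 9.70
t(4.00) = -6.24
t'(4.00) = 16.11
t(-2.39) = -12.39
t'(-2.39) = 11.95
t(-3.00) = -21.99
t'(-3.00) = 19.75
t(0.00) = -8.28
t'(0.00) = -4.85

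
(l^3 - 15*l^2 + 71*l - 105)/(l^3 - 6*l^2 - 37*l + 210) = (l - 3)/(l + 6)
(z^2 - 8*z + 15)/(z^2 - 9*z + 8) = (z^2 - 8*z + 15)/(z^2 - 9*z + 8)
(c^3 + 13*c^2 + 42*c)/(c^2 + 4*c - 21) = c*(c + 6)/(c - 3)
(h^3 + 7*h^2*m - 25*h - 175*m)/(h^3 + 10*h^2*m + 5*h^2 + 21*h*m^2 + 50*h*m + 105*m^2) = (h - 5)/(h + 3*m)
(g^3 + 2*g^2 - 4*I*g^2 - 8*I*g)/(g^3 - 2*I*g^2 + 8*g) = (g + 2)/(g + 2*I)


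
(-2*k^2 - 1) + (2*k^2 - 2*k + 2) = 1 - 2*k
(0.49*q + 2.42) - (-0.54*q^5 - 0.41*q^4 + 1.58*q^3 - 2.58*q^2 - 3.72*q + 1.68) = 0.54*q^5 + 0.41*q^4 - 1.58*q^3 + 2.58*q^2 + 4.21*q + 0.74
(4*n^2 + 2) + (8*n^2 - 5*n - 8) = 12*n^2 - 5*n - 6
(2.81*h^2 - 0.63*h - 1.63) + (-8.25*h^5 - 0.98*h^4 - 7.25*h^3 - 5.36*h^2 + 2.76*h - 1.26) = -8.25*h^5 - 0.98*h^4 - 7.25*h^3 - 2.55*h^2 + 2.13*h - 2.89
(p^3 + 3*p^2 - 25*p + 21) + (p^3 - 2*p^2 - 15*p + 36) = 2*p^3 + p^2 - 40*p + 57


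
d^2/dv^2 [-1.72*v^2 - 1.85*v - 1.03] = -3.44000000000000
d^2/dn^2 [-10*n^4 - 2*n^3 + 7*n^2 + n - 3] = -120*n^2 - 12*n + 14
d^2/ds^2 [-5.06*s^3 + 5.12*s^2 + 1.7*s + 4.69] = 10.24 - 30.36*s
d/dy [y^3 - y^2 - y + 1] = 3*y^2 - 2*y - 1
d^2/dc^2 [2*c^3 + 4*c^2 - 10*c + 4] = 12*c + 8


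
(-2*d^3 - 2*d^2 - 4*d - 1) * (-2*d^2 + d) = 4*d^5 + 2*d^4 + 6*d^3 - 2*d^2 - d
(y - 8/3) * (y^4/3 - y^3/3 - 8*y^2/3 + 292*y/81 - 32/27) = y^5/3 - 11*y^4/9 - 16*y^3/9 + 868*y^2/81 - 2624*y/243 + 256/81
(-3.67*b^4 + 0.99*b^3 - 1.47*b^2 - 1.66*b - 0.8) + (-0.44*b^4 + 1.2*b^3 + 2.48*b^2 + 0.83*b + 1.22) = -4.11*b^4 + 2.19*b^3 + 1.01*b^2 - 0.83*b + 0.42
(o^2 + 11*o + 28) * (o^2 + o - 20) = o^4 + 12*o^3 + 19*o^2 - 192*o - 560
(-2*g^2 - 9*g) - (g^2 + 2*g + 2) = -3*g^2 - 11*g - 2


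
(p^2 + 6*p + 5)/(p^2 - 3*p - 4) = (p + 5)/(p - 4)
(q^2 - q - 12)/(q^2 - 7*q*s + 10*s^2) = (q^2 - q - 12)/(q^2 - 7*q*s + 10*s^2)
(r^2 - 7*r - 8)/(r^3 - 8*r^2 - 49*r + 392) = (r + 1)/(r^2 - 49)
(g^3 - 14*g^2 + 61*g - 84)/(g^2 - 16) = (g^2 - 10*g + 21)/(g + 4)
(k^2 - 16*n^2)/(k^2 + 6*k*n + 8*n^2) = (k - 4*n)/(k + 2*n)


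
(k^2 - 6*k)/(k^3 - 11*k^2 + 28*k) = (k - 6)/(k^2 - 11*k + 28)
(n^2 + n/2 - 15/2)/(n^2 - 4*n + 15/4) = 2*(n + 3)/(2*n - 3)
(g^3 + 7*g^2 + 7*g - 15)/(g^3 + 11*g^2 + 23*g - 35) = (g + 3)/(g + 7)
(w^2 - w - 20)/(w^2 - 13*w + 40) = (w + 4)/(w - 8)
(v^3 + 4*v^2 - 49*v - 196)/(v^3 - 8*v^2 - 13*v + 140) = (v + 7)/(v - 5)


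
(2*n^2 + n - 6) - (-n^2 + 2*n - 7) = 3*n^2 - n + 1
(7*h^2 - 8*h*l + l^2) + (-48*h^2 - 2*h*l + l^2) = -41*h^2 - 10*h*l + 2*l^2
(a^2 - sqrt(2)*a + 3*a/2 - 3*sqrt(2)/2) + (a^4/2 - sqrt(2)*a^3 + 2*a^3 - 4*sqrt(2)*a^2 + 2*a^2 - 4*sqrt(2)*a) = a^4/2 - sqrt(2)*a^3 + 2*a^3 - 4*sqrt(2)*a^2 + 3*a^2 - 5*sqrt(2)*a + 3*a/2 - 3*sqrt(2)/2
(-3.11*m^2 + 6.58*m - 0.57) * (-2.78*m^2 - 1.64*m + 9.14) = 8.6458*m^4 - 13.192*m^3 - 37.632*m^2 + 61.076*m - 5.2098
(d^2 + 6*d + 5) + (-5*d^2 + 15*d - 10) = -4*d^2 + 21*d - 5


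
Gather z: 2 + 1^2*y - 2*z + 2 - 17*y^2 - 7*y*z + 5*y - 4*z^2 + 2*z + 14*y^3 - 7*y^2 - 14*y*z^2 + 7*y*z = 14*y^3 - 24*y^2 + 6*y + z^2*(-14*y - 4) + 4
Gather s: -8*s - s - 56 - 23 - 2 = -9*s - 81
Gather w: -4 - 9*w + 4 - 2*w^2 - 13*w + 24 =-2*w^2 - 22*w + 24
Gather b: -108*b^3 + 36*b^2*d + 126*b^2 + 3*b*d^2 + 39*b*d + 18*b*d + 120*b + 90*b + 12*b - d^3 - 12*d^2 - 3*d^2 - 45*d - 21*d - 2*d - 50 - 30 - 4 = -108*b^3 + b^2*(36*d + 126) + b*(3*d^2 + 57*d + 222) - d^3 - 15*d^2 - 68*d - 84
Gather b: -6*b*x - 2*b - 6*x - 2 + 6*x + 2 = b*(-6*x - 2)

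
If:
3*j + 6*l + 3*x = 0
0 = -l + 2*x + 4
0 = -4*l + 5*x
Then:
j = 56/3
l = -20/3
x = -16/3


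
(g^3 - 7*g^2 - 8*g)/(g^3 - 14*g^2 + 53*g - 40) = g*(g + 1)/(g^2 - 6*g + 5)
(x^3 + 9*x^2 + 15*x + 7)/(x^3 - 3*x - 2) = (x + 7)/(x - 2)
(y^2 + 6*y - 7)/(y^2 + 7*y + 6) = (y^2 + 6*y - 7)/(y^2 + 7*y + 6)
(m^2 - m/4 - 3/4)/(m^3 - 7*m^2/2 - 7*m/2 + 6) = (4*m + 3)/(2*(2*m^2 - 5*m - 12))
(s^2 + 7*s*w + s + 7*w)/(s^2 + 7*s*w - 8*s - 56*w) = (s + 1)/(s - 8)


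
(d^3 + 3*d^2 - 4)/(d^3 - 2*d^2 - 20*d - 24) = (d - 1)/(d - 6)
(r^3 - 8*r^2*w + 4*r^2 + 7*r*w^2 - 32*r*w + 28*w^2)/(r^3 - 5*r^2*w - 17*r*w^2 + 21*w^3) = (r + 4)/(r + 3*w)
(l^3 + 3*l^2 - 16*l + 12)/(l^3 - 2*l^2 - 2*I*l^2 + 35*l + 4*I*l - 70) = (l^2 + 5*l - 6)/(l^2 - 2*I*l + 35)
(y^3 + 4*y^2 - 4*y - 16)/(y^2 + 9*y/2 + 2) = 2*(y^2 - 4)/(2*y + 1)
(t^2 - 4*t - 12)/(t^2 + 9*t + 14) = (t - 6)/(t + 7)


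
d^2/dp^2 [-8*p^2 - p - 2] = -16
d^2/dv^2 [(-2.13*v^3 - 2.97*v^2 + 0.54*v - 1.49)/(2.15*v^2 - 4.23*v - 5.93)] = (2.8421709430404e-14*v^5 - 2.8421709430404e-14*v^4 - 179.565654*v^3 - 589.093482*v^2 - 326.794212*v - 327.28447)/(9.938375*v^6 - 58.659525*v^5 + 33.17493*v^4 + 247.895343*v^3 - 91.5010860000001*v^2 - 446.242581*v - 208.527857)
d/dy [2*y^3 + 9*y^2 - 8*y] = 6*y^2 + 18*y - 8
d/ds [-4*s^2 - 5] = -8*s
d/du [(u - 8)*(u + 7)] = 2*u - 1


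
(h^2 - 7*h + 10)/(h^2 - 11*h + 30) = (h - 2)/(h - 6)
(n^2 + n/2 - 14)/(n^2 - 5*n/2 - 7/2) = (n + 4)/(n + 1)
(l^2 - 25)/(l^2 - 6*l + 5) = (l + 5)/(l - 1)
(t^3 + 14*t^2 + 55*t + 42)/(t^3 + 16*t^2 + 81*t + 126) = (t + 1)/(t + 3)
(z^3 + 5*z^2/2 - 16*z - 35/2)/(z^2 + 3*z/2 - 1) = (2*z^3 + 5*z^2 - 32*z - 35)/(2*z^2 + 3*z - 2)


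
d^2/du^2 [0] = 0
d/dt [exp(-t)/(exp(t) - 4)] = 2*(2 - exp(t))*exp(-t)/(exp(2*t) - 8*exp(t) + 16)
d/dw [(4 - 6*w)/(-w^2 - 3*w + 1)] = 2*(-3*w^2 + 4*w + 3)/(w^4 + 6*w^3 + 7*w^2 - 6*w + 1)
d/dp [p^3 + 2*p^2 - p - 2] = 3*p^2 + 4*p - 1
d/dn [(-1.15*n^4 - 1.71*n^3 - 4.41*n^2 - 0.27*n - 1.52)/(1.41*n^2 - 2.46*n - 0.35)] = (-3.243*n^5 + 6.0759*n^4 + 10.0232*n^3 + 13.0248*n^2 + 7.3734*n - 3.6447)/(1.9881*n^4 - 6.9372*n^3 + 5.0646*n^2 + 1.722*n + 0.1225)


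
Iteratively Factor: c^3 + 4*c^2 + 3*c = (c + 3)*(c^2 + c) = c*(c + 3)*(c + 1)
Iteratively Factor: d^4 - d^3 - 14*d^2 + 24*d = (d - 2)*(d^3 + d^2 - 12*d) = (d - 2)*(d + 4)*(d^2 - 3*d) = (d - 3)*(d - 2)*(d + 4)*(d)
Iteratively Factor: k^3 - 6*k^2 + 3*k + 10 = (k - 2)*(k^2 - 4*k - 5) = (k - 2)*(k + 1)*(k - 5)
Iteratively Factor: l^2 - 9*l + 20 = (l - 5)*(l - 4)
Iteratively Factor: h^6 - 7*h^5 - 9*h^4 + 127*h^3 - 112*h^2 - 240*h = (h)*(h^5 - 7*h^4 - 9*h^3 + 127*h^2 - 112*h - 240) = h*(h - 4)*(h^4 - 3*h^3 - 21*h^2 + 43*h + 60) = h*(h - 4)*(h - 3)*(h^3 - 21*h - 20) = h*(h - 5)*(h - 4)*(h - 3)*(h^2 + 5*h + 4) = h*(h - 5)*(h - 4)*(h - 3)*(h + 1)*(h + 4)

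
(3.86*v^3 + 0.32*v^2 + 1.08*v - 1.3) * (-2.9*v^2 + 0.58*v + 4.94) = -11.194*v^5 + 1.3108*v^4 + 16.122*v^3 + 5.9772*v^2 + 4.5812*v - 6.422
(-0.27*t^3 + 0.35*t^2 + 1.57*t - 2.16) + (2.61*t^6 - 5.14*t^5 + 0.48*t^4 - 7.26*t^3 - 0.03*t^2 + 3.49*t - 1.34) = 2.61*t^6 - 5.14*t^5 + 0.48*t^4 - 7.53*t^3 + 0.32*t^2 + 5.06*t - 3.5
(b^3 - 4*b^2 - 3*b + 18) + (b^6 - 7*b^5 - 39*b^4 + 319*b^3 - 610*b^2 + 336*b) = b^6 - 7*b^5 - 39*b^4 + 320*b^3 - 614*b^2 + 333*b + 18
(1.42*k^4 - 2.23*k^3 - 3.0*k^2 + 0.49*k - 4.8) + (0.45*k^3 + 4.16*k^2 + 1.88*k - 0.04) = 1.42*k^4 - 1.78*k^3 + 1.16*k^2 + 2.37*k - 4.84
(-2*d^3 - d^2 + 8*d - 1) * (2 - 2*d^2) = 4*d^5 + 2*d^4 - 20*d^3 + 16*d - 2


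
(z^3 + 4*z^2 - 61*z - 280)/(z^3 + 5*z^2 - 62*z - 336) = (z + 5)/(z + 6)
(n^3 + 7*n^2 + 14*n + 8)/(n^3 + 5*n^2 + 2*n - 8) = (n + 1)/(n - 1)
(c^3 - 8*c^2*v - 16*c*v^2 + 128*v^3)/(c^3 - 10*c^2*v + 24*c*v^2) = (-c^2 + 4*c*v + 32*v^2)/(c*(-c + 6*v))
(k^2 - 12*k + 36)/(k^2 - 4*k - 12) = (k - 6)/(k + 2)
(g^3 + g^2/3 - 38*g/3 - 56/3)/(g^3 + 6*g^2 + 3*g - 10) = (3*g^2 - 5*g - 28)/(3*(g^2 + 4*g - 5))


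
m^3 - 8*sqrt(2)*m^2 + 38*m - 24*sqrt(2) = (m - 4*sqrt(2))*(m - 3*sqrt(2))*(m - sqrt(2))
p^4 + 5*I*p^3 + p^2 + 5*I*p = p*(p - I)*(p + I)*(p + 5*I)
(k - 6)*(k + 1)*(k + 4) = k^3 - k^2 - 26*k - 24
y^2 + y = y*(y + 1)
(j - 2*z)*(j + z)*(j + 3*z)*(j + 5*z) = j^4 + 7*j^3*z + 5*j^2*z^2 - 31*j*z^3 - 30*z^4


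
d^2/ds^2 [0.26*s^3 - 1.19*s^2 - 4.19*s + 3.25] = 1.56*s - 2.38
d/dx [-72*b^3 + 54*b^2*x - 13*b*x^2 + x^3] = 54*b^2 - 26*b*x + 3*x^2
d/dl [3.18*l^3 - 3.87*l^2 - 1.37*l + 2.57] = 9.54*l^2 - 7.74*l - 1.37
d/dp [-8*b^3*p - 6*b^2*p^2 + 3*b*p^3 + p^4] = -8*b^3 - 12*b^2*p + 9*b*p^2 + 4*p^3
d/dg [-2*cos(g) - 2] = 2*sin(g)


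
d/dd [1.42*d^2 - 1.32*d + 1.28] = 2.84*d - 1.32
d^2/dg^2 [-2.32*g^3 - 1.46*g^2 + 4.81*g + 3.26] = -13.92*g - 2.92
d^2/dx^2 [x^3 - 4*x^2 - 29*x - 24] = 6*x - 8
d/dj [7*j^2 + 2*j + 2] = 14*j + 2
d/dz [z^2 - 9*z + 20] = 2*z - 9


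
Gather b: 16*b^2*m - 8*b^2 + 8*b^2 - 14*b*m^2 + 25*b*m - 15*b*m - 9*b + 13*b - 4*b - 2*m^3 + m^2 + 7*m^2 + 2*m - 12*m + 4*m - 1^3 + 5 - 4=16*b^2*m + b*(-14*m^2 + 10*m) - 2*m^3 + 8*m^2 - 6*m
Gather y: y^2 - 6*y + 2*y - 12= y^2 - 4*y - 12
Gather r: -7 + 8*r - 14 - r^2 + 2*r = -r^2 + 10*r - 21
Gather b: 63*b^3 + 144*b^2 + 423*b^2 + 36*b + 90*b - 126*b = 63*b^3 + 567*b^2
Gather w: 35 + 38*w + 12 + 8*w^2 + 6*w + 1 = 8*w^2 + 44*w + 48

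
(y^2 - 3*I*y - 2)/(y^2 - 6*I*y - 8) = (y - I)/(y - 4*I)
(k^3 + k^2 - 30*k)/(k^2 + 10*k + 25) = k*(k^2 + k - 30)/(k^2 + 10*k + 25)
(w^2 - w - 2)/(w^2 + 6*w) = (w^2 - w - 2)/(w*(w + 6))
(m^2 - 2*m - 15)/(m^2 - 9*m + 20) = (m + 3)/(m - 4)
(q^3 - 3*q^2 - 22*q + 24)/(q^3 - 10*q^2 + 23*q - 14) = (q^2 - 2*q - 24)/(q^2 - 9*q + 14)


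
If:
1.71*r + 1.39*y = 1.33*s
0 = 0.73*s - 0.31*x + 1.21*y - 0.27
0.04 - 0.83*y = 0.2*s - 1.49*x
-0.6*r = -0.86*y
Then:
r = 0.12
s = 0.25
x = 0.05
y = 0.09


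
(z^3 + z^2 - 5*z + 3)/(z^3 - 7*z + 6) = (z - 1)/(z - 2)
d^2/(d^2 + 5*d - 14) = d^2/(d^2 + 5*d - 14)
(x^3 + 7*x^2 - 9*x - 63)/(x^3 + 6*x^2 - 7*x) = (x^2 - 9)/(x*(x - 1))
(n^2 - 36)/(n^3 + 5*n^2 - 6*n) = (n - 6)/(n*(n - 1))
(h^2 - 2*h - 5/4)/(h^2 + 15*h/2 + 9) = (4*h^2 - 8*h - 5)/(2*(2*h^2 + 15*h + 18))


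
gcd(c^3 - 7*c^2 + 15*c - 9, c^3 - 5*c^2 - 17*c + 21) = c - 1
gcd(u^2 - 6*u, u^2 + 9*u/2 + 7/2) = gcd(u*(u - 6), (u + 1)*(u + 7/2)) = 1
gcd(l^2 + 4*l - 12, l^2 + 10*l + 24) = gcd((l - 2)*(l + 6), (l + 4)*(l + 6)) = l + 6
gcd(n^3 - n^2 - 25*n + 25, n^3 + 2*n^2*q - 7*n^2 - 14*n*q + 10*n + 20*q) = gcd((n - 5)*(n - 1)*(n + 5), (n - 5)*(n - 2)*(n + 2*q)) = n - 5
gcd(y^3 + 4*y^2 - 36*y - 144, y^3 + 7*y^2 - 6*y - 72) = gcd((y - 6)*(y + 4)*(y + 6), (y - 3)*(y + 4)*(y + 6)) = y^2 + 10*y + 24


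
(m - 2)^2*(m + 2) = m^3 - 2*m^2 - 4*m + 8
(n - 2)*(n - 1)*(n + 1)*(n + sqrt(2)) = n^4 - 2*n^3 + sqrt(2)*n^3 - 2*sqrt(2)*n^2 - n^2 - sqrt(2)*n + 2*n + 2*sqrt(2)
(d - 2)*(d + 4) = d^2 + 2*d - 8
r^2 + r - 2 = (r - 1)*(r + 2)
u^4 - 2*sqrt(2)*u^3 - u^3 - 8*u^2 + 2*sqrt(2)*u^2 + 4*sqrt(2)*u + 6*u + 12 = (u - 2)*(u + 1)*(u - 3*sqrt(2))*(u + sqrt(2))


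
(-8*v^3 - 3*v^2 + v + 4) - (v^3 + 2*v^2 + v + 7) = -9*v^3 - 5*v^2 - 3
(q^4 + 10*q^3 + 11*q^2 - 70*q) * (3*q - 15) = 3*q^5 + 15*q^4 - 117*q^3 - 375*q^2 + 1050*q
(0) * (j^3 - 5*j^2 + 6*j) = 0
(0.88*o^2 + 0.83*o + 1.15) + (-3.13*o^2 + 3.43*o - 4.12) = -2.25*o^2 + 4.26*o - 2.97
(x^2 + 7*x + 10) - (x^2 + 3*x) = 4*x + 10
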